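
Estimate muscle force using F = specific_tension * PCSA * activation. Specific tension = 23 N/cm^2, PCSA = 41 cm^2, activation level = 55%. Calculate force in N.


F = sigma * PCSA * activation
F = 23 * 41 * 0.55
F = 518.7 N


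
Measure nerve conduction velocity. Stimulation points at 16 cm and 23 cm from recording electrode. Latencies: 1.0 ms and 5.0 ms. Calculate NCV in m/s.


Distance = (23 - 16) / 100 = 0.07 m
dt = (5.0 - 1.0) / 1000 = 0.004 s
NCV = dist / dt = 17.5 m/s


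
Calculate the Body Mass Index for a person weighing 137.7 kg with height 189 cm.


BMI = weight / height^2
height = 189 cm = 1.89 m
BMI = 137.7 / 1.89^2
BMI = 38.55 kg/m^2


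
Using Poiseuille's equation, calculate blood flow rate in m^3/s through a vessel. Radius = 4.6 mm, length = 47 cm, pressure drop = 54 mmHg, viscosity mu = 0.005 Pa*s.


Q = pi*r^4*dP / (8*mu*L)
r = 0.0046 m, L = 0.47 m
dP = 54 mmHg = 7199.388 Pa
Q = 5.3867e-04 m^3/s


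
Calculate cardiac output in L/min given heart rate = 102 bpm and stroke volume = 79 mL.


CO = HR * SV
CO = 102 * 79 / 1000
CO = 8.058 L/min


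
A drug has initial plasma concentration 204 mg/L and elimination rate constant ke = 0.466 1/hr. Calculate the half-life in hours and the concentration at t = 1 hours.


t_half = ln(2) / ke = 0.693147 / 0.466 = 1.487 hr
C(t) = C0 * exp(-ke*t) = 204 * exp(-0.466*1)
C(1) = 128 mg/L


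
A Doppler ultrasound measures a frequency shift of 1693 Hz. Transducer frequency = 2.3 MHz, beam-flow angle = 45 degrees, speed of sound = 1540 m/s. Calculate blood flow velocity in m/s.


v = fd * c / (2 * f0 * cos(theta))
v = 1693 * 1540 / (2 * 2.3000e+06 * cos(45))
v = 0.8016 m/s


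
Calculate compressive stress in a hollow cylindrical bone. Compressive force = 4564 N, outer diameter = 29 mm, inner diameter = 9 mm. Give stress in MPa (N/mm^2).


A = pi*(r_o^2 - r_i^2)
r_o = 14.5 mm, r_i = 4.5 mm
A = 596.903 mm^2
sigma = F/A = 4564 / 596.903
sigma = 7.646 MPa


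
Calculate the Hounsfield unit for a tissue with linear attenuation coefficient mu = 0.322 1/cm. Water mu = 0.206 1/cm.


HU = ((mu_tissue - mu_water) / mu_water) * 1000
HU = ((0.322 - 0.206) / 0.206) * 1000
HU = 563.1


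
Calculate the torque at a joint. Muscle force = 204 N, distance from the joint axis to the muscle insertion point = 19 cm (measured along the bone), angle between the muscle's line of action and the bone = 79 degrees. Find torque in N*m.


Torque = F * d * sin(theta)   (moment arm = d*sin(theta))
d = 19 cm = 0.19 m
Torque = 204 * 0.19 * sin(79)
Torque = 38.05 N*m


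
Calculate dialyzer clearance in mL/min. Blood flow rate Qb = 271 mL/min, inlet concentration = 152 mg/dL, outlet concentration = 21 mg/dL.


K = Qb * (Cb_in - Cb_out) / Cb_in
K = 271 * (152 - 21) / 152
K = 233.6 mL/min


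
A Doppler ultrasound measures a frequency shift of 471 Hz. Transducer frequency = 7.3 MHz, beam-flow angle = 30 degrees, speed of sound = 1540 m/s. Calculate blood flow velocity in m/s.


v = fd * c / (2 * f0 * cos(theta))
v = 471 * 1540 / (2 * 7.3000e+06 * cos(30))
v = 0.05737 m/s


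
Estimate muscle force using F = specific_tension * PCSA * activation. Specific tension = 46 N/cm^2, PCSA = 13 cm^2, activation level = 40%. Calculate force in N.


F = sigma * PCSA * activation
F = 46 * 13 * 0.4
F = 239.2 N


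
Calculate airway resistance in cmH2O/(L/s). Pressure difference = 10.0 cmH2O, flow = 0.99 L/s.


R = dP / flow
R = 10.0 / 0.99
R = 10.1 cmH2O/(L/s)


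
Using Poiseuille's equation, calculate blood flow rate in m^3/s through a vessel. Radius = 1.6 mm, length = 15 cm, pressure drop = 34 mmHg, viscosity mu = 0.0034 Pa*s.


Q = pi*r^4*dP / (8*mu*L)
r = 0.0016 m, L = 0.15 m
dP = 34 mmHg = 4532.948 Pa
Q = 2.2874e-05 m^3/s


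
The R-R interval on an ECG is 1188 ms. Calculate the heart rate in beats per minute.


HR = 60 / RR_interval(s)
RR = 1188 ms = 1.188 s
HR = 60 / 1.188 = 50.51 bpm


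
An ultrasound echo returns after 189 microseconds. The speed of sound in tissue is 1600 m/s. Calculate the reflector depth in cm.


depth = c * t / 2
t = 189 us = 1.8900e-04 s
depth = 1600 * 1.8900e-04 / 2
depth = 0.1512 m = 15.12 cm


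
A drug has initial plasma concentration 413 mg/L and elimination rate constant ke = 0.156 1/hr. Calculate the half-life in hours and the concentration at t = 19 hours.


t_half = ln(2) / ke = 0.693147 / 0.156 = 4.443 hr
C(t) = C0 * exp(-ke*t) = 413 * exp(-0.156*19)
C(19) = 21.32 mg/L


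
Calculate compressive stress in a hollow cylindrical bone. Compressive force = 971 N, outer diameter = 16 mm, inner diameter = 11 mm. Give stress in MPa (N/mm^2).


A = pi*(r_o^2 - r_i^2)
r_o = 8 mm, r_i = 5.5 mm
A = 106.029 mm^2
sigma = F/A = 971 / 106.029
sigma = 9.158 MPa


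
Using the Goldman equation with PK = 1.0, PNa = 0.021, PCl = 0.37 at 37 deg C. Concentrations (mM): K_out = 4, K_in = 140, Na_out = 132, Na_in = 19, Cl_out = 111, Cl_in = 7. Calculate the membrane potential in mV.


Vm = (RT/F)*ln((PK*Ko + PNa*Nao + PCl*Cli)/(PK*Ki + PNa*Nai + PCl*Clo))
Numer = 9.362, Denom = 181.469
Vm = -79.23 mV


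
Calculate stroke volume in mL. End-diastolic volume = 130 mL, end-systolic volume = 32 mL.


SV = EDV - ESV
SV = 130 - 32
SV = 98 mL


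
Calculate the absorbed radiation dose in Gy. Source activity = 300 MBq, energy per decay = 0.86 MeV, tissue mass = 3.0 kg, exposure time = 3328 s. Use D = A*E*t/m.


A = 300 MBq = 3.0000e+08 Bq
E = 0.86 MeV = 1.37772e-13 J
D = A*E*t/m = 3.0000e+08*1.37772e-13*3328/3.0
D = 0.04585 Gy


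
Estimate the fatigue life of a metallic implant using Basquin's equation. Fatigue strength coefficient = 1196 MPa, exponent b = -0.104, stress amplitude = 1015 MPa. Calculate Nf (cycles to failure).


sigma_a = sigma_f' * (2Nf)^b
2Nf = (sigma_a/sigma_f')^(1/b)
2Nf = (1015/1196)^(1/-0.104)
2Nf = 4.8444191
Nf = 2.422


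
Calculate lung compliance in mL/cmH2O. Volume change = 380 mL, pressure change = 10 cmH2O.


C = dV / dP
C = 380 / 10
C = 38 mL/cmH2O


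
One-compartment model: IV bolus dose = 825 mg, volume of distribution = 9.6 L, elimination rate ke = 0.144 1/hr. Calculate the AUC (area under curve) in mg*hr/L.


C0 = Dose/Vd = 825/9.6 = 85.9375 mg/L
AUC = C0/ke = 85.9375/0.144
AUC = 596.8 mg*hr/L


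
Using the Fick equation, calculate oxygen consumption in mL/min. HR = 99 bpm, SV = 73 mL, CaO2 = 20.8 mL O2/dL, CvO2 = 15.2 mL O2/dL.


CO = HR*SV = 99*73/1000 = 7.227 L/min
a-v O2 diff = 20.8 - 15.2 = 5.6 mL/dL
VO2 = CO * (CaO2-CvO2) * 10 dL/L
VO2 = 7.227 * 5.6 * 10
VO2 = 404.7 mL/min


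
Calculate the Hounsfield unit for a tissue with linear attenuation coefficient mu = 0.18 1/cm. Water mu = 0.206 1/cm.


HU = ((mu_tissue - mu_water) / mu_water) * 1000
HU = ((0.18 - 0.206) / 0.206) * 1000
HU = -126.2


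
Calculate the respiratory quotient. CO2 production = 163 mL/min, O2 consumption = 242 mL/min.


RQ = VCO2 / VO2
RQ = 163 / 242
RQ = 0.6736


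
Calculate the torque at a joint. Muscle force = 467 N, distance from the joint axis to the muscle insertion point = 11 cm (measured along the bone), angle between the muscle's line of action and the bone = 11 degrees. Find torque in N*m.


Torque = F * d * sin(theta)   (moment arm = d*sin(theta))
d = 11 cm = 0.11 m
Torque = 467 * 0.11 * sin(11)
Torque = 9.802 N*m


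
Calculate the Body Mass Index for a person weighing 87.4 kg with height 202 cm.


BMI = weight / height^2
height = 202 cm = 2.02 m
BMI = 87.4 / 2.02^2
BMI = 21.42 kg/m^2


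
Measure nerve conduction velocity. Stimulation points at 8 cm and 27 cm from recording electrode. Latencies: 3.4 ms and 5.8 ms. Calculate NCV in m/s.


Distance = (27 - 8) / 100 = 0.19 m
dt = (5.8 - 3.4) / 1000 = 0.0024 s
NCV = dist / dt = 79.17 m/s


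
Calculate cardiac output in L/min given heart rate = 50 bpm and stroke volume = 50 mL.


CO = HR * SV
CO = 50 * 50 / 1000
CO = 2.5 L/min


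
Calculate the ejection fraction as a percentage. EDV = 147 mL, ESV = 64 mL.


SV = EDV - ESV = 147 - 64 = 83 mL
EF = SV/EDV * 100 = 83/147 * 100
EF = 56.46%


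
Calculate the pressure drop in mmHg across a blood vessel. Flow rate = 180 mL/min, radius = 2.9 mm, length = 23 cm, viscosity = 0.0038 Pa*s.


dP = 8*mu*L*Q / (pi*r^4)
Q = 180 mL/min = 3e-06 m^3/s
dP = 94.4019 Pa = 94.4019 / 133.322 mmHg = 0.7081 mmHg


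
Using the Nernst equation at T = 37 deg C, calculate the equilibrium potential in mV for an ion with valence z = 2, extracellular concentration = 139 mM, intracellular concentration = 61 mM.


E = (RT/(zF)) * ln(C_out/C_in)
T = 37 + 273.15 = 310.15 K
E = (8.314 * 310.15 / (2 * 96485)) * ln(139/61)
E = 11.01 mV


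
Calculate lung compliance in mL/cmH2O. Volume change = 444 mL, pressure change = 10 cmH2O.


C = dV / dP
C = 444 / 10
C = 44.4 mL/cmH2O


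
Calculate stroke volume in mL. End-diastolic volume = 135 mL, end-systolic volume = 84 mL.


SV = EDV - ESV
SV = 135 - 84
SV = 51 mL


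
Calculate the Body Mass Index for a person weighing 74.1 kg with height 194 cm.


BMI = weight / height^2
height = 194 cm = 1.94 m
BMI = 74.1 / 1.94^2
BMI = 19.69 kg/m^2


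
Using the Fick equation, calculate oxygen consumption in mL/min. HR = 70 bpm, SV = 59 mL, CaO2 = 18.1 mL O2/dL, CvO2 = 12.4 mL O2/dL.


CO = HR*SV = 70*59/1000 = 4.13 L/min
a-v O2 diff = 18.1 - 12.4 = 5.7 mL/dL
VO2 = CO * (CaO2-CvO2) * 10 dL/L
VO2 = 4.13 * 5.7 * 10
VO2 = 235.4 mL/min


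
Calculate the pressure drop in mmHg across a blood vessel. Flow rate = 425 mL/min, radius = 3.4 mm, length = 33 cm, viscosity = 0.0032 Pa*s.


dP = 8*mu*L*Q / (pi*r^4)
Q = 425 mL/min = 7.08333e-06 m^3/s
dP = 142.536 Pa = 142.536 / 133.322 mmHg = 1.069 mmHg


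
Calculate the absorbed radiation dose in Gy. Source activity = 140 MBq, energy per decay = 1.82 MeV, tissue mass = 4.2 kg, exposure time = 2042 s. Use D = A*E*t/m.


A = 140 MBq = 1.4000e+08 Bq
E = 1.82 MeV = 2.91564e-13 J
D = A*E*t/m = 1.4000e+08*2.91564e-13*2042/4.2
D = 0.01985 Gy


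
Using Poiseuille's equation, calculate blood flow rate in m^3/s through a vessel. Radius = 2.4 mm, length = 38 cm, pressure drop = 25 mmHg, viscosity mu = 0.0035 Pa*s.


Q = pi*r^4*dP / (8*mu*L)
r = 0.0024 m, L = 0.38 m
dP = 25 mmHg = 3333.05 Pa
Q = 3.2651e-05 m^3/s


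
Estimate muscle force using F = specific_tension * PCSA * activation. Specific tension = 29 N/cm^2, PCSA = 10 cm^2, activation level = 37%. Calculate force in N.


F = sigma * PCSA * activation
F = 29 * 10 * 0.37
F = 107.3 N


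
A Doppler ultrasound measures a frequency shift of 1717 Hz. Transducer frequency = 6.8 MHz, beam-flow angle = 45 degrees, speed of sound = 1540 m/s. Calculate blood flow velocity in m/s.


v = fd * c / (2 * f0 * cos(theta))
v = 1717 * 1540 / (2 * 6.8000e+06 * cos(45))
v = 0.275 m/s


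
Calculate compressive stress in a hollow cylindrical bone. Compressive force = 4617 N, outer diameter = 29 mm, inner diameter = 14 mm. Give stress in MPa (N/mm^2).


A = pi*(r_o^2 - r_i^2)
r_o = 14.5 mm, r_i = 7 mm
A = 506.582 mm^2
sigma = F/A = 4617 / 506.582
sigma = 9.114 MPa


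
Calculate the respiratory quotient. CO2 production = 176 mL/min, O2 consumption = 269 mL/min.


RQ = VCO2 / VO2
RQ = 176 / 269
RQ = 0.6543


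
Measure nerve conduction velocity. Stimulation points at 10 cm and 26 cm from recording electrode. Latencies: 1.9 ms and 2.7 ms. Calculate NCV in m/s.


Distance = (26 - 10) / 100 = 0.16 m
dt = (2.7 - 1.9) / 1000 = 8.0000e-04 s
NCV = dist / dt = 200 m/s


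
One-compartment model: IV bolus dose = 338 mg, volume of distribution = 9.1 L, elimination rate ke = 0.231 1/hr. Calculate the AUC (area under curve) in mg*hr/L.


C0 = Dose/Vd = 338/9.1 = 37.1429 mg/L
AUC = C0/ke = 37.1429/0.231
AUC = 160.8 mg*hr/L


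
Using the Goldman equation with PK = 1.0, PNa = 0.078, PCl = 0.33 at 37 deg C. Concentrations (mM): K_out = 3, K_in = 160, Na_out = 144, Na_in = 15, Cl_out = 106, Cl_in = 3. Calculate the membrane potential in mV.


Vm = (RT/F)*ln((PK*Ko + PNa*Nao + PCl*Cli)/(PK*Ki + PNa*Nai + PCl*Clo))
Numer = 15.222, Denom = 196.15
Vm = -68.31 mV


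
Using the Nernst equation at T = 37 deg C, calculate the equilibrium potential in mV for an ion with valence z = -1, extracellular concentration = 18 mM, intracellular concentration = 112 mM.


E = (RT/(zF)) * ln(C_out/C_in)
T = 37 + 273.15 = 310.15 K
E = (8.314 * 310.15 / (-1 * 96485)) * ln(18/112)
E = 48.86 mV


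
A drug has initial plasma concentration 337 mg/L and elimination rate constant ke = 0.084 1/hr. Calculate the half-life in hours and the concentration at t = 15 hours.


t_half = ln(2) / ke = 0.693147 / 0.084 = 8.252 hr
C(t) = C0 * exp(-ke*t) = 337 * exp(-0.084*15)
C(15) = 95.59 mg/L


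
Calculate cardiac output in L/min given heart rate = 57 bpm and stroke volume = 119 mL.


CO = HR * SV
CO = 57 * 119 / 1000
CO = 6.783 L/min


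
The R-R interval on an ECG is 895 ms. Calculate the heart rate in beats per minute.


HR = 60 / RR_interval(s)
RR = 895 ms = 0.895 s
HR = 60 / 0.895 = 67.04 bpm


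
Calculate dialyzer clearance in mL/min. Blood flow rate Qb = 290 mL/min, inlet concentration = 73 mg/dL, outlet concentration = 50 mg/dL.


K = Qb * (Cb_in - Cb_out) / Cb_in
K = 290 * (73 - 50) / 73
K = 91.37 mL/min


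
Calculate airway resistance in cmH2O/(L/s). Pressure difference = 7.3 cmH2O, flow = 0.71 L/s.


R = dP / flow
R = 7.3 / 0.71
R = 10.28 cmH2O/(L/s)


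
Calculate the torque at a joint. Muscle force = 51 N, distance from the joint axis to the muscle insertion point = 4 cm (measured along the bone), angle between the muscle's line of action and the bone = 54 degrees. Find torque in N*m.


Torque = F * d * sin(theta)   (moment arm = d*sin(theta))
d = 4 cm = 0.04 m
Torque = 51 * 0.04 * sin(54)
Torque = 1.65 N*m


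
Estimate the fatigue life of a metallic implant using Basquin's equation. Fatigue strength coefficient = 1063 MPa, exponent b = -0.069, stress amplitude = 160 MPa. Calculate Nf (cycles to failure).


sigma_a = sigma_f' * (2Nf)^b
2Nf = (sigma_a/sigma_f')^(1/b)
2Nf = (160/1063)^(1/-0.069)
2Nf = 8.2991396e+11
Nf = 4.1496e+11


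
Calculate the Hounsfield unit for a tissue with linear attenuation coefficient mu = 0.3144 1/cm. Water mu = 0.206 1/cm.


HU = ((mu_tissue - mu_water) / mu_water) * 1000
HU = ((0.3144 - 0.206) / 0.206) * 1000
HU = 526.2


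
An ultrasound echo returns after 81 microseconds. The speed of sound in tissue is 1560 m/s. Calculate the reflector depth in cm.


depth = c * t / 2
t = 81 us = 8.1000e-05 s
depth = 1560 * 8.1000e-05 / 2
depth = 0.06318 m = 6.318 cm


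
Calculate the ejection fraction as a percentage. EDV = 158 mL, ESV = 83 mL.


SV = EDV - ESV = 158 - 83 = 75 mL
EF = SV/EDV * 100 = 75/158 * 100
EF = 47.47%


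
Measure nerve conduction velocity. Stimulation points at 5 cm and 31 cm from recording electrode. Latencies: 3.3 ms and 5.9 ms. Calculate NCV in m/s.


Distance = (31 - 5) / 100 = 0.26 m
dt = (5.9 - 3.3) / 1000 = 0.0026 s
NCV = dist / dt = 100 m/s


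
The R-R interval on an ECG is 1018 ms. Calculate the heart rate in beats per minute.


HR = 60 / RR_interval(s)
RR = 1018 ms = 1.018 s
HR = 60 / 1.018 = 58.94 bpm


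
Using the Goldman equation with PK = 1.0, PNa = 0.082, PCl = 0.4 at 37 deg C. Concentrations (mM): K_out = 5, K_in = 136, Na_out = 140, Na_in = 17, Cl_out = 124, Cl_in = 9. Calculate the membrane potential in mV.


Vm = (RT/F)*ln((PK*Ko + PNa*Nao + PCl*Cli)/(PK*Ki + PNa*Nai + PCl*Clo))
Numer = 20.08, Denom = 186.994
Vm = -59.63 mV


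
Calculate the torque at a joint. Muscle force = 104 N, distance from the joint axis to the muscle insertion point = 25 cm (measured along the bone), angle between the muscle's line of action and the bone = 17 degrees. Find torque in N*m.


Torque = F * d * sin(theta)   (moment arm = d*sin(theta))
d = 25 cm = 0.25 m
Torque = 104 * 0.25 * sin(17)
Torque = 7.602 N*m


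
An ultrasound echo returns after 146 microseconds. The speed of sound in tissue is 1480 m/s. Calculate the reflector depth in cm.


depth = c * t / 2
t = 146 us = 1.4600e-04 s
depth = 1480 * 1.4600e-04 / 2
depth = 0.10804 m = 10.804 cm


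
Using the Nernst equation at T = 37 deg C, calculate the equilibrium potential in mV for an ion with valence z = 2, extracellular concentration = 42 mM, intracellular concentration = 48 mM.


E = (RT/(zF)) * ln(C_out/C_in)
T = 37 + 273.15 = 310.15 K
E = (8.314 * 310.15 / (2 * 96485)) * ln(42/48)
E = -1.784 mV


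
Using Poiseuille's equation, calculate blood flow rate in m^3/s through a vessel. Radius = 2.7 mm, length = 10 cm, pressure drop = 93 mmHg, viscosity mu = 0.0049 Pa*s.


Q = pi*r^4*dP / (8*mu*L)
r = 0.0027 m, L = 0.1 m
dP = 93 mmHg = 12398.946 Pa
Q = 5.2808e-04 m^3/s


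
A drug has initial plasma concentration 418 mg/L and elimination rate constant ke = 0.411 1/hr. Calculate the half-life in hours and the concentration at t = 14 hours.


t_half = ln(2) / ke = 0.693147 / 0.411 = 1.686 hr
C(t) = C0 * exp(-ke*t) = 418 * exp(-0.411*14)
C(14) = 1.325 mg/L


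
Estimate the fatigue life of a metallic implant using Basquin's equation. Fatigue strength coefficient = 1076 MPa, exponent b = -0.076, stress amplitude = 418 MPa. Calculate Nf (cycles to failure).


sigma_a = sigma_f' * (2Nf)^b
2Nf = (sigma_a/sigma_f')^(1/b)
2Nf = (418/1076)^(1/-0.076)
2Nf = 252991.03
Nf = 1.265e+05


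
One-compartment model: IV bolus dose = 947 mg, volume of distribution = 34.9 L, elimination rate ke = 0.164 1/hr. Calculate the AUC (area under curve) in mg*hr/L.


C0 = Dose/Vd = 947/34.9 = 27.1347 mg/L
AUC = C0/ke = 27.1347/0.164
AUC = 165.5 mg*hr/L


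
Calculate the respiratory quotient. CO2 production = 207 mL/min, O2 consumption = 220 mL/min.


RQ = VCO2 / VO2
RQ = 207 / 220
RQ = 0.9409


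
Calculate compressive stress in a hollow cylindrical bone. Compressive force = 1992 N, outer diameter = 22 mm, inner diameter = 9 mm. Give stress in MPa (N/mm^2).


A = pi*(r_o^2 - r_i^2)
r_o = 11 mm, r_i = 4.5 mm
A = 316.515 mm^2
sigma = F/A = 1992 / 316.515
sigma = 6.294 MPa


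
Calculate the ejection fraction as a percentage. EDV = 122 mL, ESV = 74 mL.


SV = EDV - ESV = 122 - 74 = 48 mL
EF = SV/EDV * 100 = 48/122 * 100
EF = 39.34%


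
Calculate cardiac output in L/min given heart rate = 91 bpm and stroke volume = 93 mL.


CO = HR * SV
CO = 91 * 93 / 1000
CO = 8.463 L/min


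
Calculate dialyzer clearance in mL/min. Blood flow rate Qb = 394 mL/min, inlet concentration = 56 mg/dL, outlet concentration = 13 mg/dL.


K = Qb * (Cb_in - Cb_out) / Cb_in
K = 394 * (56 - 13) / 56
K = 302.5 mL/min


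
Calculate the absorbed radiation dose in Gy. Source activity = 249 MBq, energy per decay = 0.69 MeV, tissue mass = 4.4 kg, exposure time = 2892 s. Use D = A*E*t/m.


A = 249 MBq = 2.4900e+08 Bq
E = 0.69 MeV = 1.10538e-13 J
D = A*E*t/m = 2.4900e+08*1.10538e-13*2892/4.4
D = 0.01809 Gy


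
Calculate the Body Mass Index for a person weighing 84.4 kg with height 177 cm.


BMI = weight / height^2
height = 177 cm = 1.77 m
BMI = 84.4 / 1.77^2
BMI = 26.94 kg/m^2


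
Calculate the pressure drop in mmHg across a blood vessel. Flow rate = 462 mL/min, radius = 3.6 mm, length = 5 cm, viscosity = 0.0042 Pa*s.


dP = 8*mu*L*Q / (pi*r^4)
Q = 462 mL/min = 7.7e-06 m^3/s
dP = 24.5155 Pa = 24.5155 / 133.322 mmHg = 0.1839 mmHg


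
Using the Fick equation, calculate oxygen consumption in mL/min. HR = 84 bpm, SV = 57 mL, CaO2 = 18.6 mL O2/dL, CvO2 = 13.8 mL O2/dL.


CO = HR*SV = 84*57/1000 = 4.788 L/min
a-v O2 diff = 18.6 - 13.8 = 4.8 mL/dL
VO2 = CO * (CaO2-CvO2) * 10 dL/L
VO2 = 4.788 * 4.8 * 10
VO2 = 229.8 mL/min


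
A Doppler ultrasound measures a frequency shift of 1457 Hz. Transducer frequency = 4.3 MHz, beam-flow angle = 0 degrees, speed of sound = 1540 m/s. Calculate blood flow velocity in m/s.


v = fd * c / (2 * f0 * cos(theta))
v = 1457 * 1540 / (2 * 4.3000e+06 * cos(0))
v = 0.2609 m/s


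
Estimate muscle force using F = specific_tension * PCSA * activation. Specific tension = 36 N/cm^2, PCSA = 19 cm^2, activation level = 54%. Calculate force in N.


F = sigma * PCSA * activation
F = 36 * 19 * 0.54
F = 369.4 N


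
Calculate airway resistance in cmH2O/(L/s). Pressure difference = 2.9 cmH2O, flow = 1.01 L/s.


R = dP / flow
R = 2.9 / 1.01
R = 2.871 cmH2O/(L/s)


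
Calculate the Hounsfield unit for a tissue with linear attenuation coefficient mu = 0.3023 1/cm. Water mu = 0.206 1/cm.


HU = ((mu_tissue - mu_water) / mu_water) * 1000
HU = ((0.3023 - 0.206) / 0.206) * 1000
HU = 467.5


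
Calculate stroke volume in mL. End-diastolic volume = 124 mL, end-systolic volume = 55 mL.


SV = EDV - ESV
SV = 124 - 55
SV = 69 mL


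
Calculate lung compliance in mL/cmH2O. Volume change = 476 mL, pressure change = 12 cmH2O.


C = dV / dP
C = 476 / 12
C = 39.67 mL/cmH2O


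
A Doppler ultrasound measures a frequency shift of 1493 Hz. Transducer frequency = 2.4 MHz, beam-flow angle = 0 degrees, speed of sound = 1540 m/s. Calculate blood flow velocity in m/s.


v = fd * c / (2 * f0 * cos(theta))
v = 1493 * 1540 / (2 * 2.4000e+06 * cos(0))
v = 0.479 m/s


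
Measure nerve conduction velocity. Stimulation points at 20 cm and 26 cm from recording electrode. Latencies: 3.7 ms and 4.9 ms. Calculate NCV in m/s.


Distance = (26 - 20) / 100 = 0.06 m
dt = (4.9 - 3.7) / 1000 = 0.0012 s
NCV = dist / dt = 50 m/s


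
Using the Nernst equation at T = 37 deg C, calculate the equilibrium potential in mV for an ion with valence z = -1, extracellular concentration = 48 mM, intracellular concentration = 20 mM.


E = (RT/(zF)) * ln(C_out/C_in)
T = 37 + 273.15 = 310.15 K
E = (8.314 * 310.15 / (-1 * 96485)) * ln(48/20)
E = -23.4 mV


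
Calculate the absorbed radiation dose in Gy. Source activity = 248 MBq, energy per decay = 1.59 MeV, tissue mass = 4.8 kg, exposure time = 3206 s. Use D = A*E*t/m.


A = 248 MBq = 2.4800e+08 Bq
E = 1.59 MeV = 2.54718e-13 J
D = A*E*t/m = 2.4800e+08*2.54718e-13*3206/4.8
D = 0.04219 Gy


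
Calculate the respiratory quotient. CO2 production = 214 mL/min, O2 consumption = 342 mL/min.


RQ = VCO2 / VO2
RQ = 214 / 342
RQ = 0.6257


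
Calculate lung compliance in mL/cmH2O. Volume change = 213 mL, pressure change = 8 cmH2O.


C = dV / dP
C = 213 / 8
C = 26.62 mL/cmH2O


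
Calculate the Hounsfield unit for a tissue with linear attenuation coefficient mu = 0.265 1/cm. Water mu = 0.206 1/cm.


HU = ((mu_tissue - mu_water) / mu_water) * 1000
HU = ((0.265 - 0.206) / 0.206) * 1000
HU = 286.4


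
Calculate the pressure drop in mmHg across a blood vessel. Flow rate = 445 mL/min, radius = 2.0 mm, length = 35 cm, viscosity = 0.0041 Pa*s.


dP = 8*mu*L*Q / (pi*r^4)
Q = 445 mL/min = 7.41667e-06 m^3/s
dP = 1693.87 Pa = 1693.87 / 133.322 mmHg = 12.71 mmHg


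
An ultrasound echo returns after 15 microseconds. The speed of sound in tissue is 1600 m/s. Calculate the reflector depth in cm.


depth = c * t / 2
t = 15 us = 1.5000e-05 s
depth = 1600 * 1.5000e-05 / 2
depth = 0.012 m = 1.2 cm


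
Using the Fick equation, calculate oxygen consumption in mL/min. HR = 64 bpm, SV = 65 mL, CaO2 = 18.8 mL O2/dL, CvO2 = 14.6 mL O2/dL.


CO = HR*SV = 64*65/1000 = 4.16 L/min
a-v O2 diff = 18.8 - 14.6 = 4.2 mL/dL
VO2 = CO * (CaO2-CvO2) * 10 dL/L
VO2 = 4.16 * 4.2 * 10
VO2 = 174.7 mL/min


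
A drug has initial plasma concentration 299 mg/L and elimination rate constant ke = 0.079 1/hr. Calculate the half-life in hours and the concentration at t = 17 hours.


t_half = ln(2) / ke = 0.693147 / 0.079 = 8.774 hr
C(t) = C0 * exp(-ke*t) = 299 * exp(-0.079*17)
C(17) = 78.06 mg/L


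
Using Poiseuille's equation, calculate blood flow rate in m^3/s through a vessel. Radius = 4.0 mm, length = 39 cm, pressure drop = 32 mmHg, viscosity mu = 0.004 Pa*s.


Q = pi*r^4*dP / (8*mu*L)
r = 0.004 m, L = 0.39 m
dP = 32 mmHg = 4266.304 Pa
Q = 2.7493e-04 m^3/s


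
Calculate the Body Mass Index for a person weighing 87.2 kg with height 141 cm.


BMI = weight / height^2
height = 141 cm = 1.41 m
BMI = 87.2 / 1.41^2
BMI = 43.86 kg/m^2


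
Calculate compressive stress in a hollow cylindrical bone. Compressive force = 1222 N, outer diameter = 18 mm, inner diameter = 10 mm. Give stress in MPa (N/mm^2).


A = pi*(r_o^2 - r_i^2)
r_o = 9 mm, r_i = 5 mm
A = 175.929 mm^2
sigma = F/A = 1222 / 175.929
sigma = 6.946 MPa


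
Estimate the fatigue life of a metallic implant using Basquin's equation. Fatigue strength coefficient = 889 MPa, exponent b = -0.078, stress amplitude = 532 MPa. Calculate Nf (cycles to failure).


sigma_a = sigma_f' * (2Nf)^b
2Nf = (sigma_a/sigma_f')^(1/b)
2Nf = (532/889)^(1/-0.078)
2Nf = 722.51656
Nf = 361.3


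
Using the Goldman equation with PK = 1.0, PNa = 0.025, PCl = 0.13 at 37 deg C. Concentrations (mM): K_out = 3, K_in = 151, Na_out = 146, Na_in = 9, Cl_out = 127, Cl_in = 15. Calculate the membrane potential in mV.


Vm = (RT/F)*ln((PK*Ko + PNa*Nao + PCl*Cli)/(PK*Ki + PNa*Nai + PCl*Clo))
Numer = 8.6, Denom = 167.735
Vm = -79.39 mV


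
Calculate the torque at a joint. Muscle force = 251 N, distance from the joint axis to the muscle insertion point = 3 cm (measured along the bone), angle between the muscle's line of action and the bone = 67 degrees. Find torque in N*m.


Torque = F * d * sin(theta)   (moment arm = d*sin(theta))
d = 3 cm = 0.03 m
Torque = 251 * 0.03 * sin(67)
Torque = 6.931 N*m


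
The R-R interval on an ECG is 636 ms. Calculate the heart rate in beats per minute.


HR = 60 / RR_interval(s)
RR = 636 ms = 0.636 s
HR = 60 / 0.636 = 94.34 bpm


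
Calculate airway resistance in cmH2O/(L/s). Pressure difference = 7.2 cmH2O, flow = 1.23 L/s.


R = dP / flow
R = 7.2 / 1.23
R = 5.854 cmH2O/(L/s)


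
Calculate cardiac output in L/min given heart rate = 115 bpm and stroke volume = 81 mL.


CO = HR * SV
CO = 115 * 81 / 1000
CO = 9.315 L/min


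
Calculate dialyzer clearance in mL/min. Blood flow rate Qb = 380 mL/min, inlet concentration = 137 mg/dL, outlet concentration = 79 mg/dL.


K = Qb * (Cb_in - Cb_out) / Cb_in
K = 380 * (137 - 79) / 137
K = 160.9 mL/min


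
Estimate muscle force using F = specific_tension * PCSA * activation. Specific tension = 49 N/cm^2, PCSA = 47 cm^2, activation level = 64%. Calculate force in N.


F = sigma * PCSA * activation
F = 49 * 47 * 0.64
F = 1474 N


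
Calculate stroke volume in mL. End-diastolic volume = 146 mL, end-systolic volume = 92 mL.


SV = EDV - ESV
SV = 146 - 92
SV = 54 mL


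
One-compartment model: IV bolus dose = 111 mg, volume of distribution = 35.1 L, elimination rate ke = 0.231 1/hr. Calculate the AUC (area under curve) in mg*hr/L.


C0 = Dose/Vd = 111/35.1 = 3.16239 mg/L
AUC = C0/ke = 3.16239/0.231
AUC = 13.69 mg*hr/L


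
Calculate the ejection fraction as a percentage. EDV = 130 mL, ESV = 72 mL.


SV = EDV - ESV = 130 - 72 = 58 mL
EF = SV/EDV * 100 = 58/130 * 100
EF = 44.62%


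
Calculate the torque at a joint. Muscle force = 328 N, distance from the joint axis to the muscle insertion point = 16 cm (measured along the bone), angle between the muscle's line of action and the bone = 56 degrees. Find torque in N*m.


Torque = F * d * sin(theta)   (moment arm = d*sin(theta))
d = 16 cm = 0.16 m
Torque = 328 * 0.16 * sin(56)
Torque = 43.51 N*m


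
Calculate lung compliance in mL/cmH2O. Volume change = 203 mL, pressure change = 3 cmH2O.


C = dV / dP
C = 203 / 3
C = 67.67 mL/cmH2O


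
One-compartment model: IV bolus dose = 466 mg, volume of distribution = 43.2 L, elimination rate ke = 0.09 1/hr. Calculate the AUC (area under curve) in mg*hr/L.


C0 = Dose/Vd = 466/43.2 = 10.787 mg/L
AUC = C0/ke = 10.787/0.09
AUC = 119.9 mg*hr/L


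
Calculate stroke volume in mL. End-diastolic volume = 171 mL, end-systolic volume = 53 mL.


SV = EDV - ESV
SV = 171 - 53
SV = 118 mL


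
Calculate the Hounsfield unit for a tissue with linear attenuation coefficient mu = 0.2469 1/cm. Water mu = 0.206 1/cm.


HU = ((mu_tissue - mu_water) / mu_water) * 1000
HU = ((0.2469 - 0.206) / 0.206) * 1000
HU = 198.5


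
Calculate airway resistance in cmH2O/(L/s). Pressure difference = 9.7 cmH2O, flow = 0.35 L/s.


R = dP / flow
R = 9.7 / 0.35
R = 27.71 cmH2O/(L/s)


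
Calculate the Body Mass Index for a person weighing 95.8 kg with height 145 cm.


BMI = weight / height^2
height = 145 cm = 1.45 m
BMI = 95.8 / 1.45^2
BMI = 45.56 kg/m^2


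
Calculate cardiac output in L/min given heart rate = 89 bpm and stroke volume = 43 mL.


CO = HR * SV
CO = 89 * 43 / 1000
CO = 3.827 L/min


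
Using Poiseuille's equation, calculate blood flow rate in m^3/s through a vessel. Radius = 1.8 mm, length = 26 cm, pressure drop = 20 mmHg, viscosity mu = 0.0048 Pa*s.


Q = pi*r^4*dP / (8*mu*L)
r = 0.0018 m, L = 0.26 m
dP = 20 mmHg = 2666.44 Pa
Q = 8.8078e-06 m^3/s


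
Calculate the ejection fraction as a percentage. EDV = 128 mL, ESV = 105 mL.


SV = EDV - ESV = 128 - 105 = 23 mL
EF = SV/EDV * 100 = 23/128 * 100
EF = 17.97%


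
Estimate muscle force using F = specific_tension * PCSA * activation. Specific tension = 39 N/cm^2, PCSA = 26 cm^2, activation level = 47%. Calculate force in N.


F = sigma * PCSA * activation
F = 39 * 26 * 0.47
F = 476.6 N


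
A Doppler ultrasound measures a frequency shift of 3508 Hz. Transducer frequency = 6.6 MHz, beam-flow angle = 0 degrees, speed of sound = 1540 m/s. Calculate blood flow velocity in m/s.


v = fd * c / (2 * f0 * cos(theta))
v = 3508 * 1540 / (2 * 6.6000e+06 * cos(0))
v = 0.4093 m/s


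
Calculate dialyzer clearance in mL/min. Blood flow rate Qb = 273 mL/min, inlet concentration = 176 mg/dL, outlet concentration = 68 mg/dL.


K = Qb * (Cb_in - Cb_out) / Cb_in
K = 273 * (176 - 68) / 176
K = 167.5 mL/min


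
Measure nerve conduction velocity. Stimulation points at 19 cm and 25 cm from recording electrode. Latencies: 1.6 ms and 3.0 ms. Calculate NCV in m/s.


Distance = (25 - 19) / 100 = 0.06 m
dt = (3.0 - 1.6) / 1000 = 0.0014 s
NCV = dist / dt = 42.86 m/s


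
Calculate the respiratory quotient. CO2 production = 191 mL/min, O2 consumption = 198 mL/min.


RQ = VCO2 / VO2
RQ = 191 / 198
RQ = 0.9646


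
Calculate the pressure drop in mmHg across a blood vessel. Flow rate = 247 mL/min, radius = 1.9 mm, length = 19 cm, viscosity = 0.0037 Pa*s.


dP = 8*mu*L*Q / (pi*r^4)
Q = 247 mL/min = 4.11667e-06 m^3/s
dP = 565.493 Pa = 565.493 / 133.322 mmHg = 4.242 mmHg


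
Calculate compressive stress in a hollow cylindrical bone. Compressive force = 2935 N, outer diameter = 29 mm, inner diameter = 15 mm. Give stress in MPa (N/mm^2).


A = pi*(r_o^2 - r_i^2)
r_o = 14.5 mm, r_i = 7.5 mm
A = 483.805 mm^2
sigma = F/A = 2935 / 483.805
sigma = 6.066 MPa


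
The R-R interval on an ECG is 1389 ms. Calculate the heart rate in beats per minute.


HR = 60 / RR_interval(s)
RR = 1389 ms = 1.389 s
HR = 60 / 1.389 = 43.2 bpm


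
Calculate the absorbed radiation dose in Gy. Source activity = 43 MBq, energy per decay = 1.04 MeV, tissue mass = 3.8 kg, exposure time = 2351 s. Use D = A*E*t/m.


A = 43 MBq = 4.3000e+07 Bq
E = 1.04 MeV = 1.66608e-13 J
D = A*E*t/m = 4.3000e+07*1.66608e-13*2351/3.8
D = 0.004432 Gy


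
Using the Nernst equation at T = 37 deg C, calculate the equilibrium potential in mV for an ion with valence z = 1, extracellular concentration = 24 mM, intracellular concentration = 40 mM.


E = (RT/(zF)) * ln(C_out/C_in)
T = 37 + 273.15 = 310.15 K
E = (8.314 * 310.15 / (1 * 96485)) * ln(24/40)
E = -13.65 mV


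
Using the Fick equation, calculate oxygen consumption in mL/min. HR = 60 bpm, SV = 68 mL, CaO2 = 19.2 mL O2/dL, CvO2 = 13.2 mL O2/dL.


CO = HR*SV = 60*68/1000 = 4.08 L/min
a-v O2 diff = 19.2 - 13.2 = 6 mL/dL
VO2 = CO * (CaO2-CvO2) * 10 dL/L
VO2 = 4.08 * 6 * 10
VO2 = 244.8 mL/min


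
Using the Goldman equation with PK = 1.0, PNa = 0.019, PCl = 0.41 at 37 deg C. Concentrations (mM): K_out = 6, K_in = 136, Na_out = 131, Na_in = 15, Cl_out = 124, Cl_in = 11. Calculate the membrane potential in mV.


Vm = (RT/F)*ln((PK*Ko + PNa*Nao + PCl*Cli)/(PK*Ki + PNa*Nai + PCl*Clo))
Numer = 12.999, Denom = 187.125
Vm = -71.27 mV


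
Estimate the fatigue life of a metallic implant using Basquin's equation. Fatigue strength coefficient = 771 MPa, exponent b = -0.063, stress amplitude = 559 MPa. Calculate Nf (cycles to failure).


sigma_a = sigma_f' * (2Nf)^b
2Nf = (sigma_a/sigma_f')^(1/b)
2Nf = (559/771)^(1/-0.063)
2Nf = 164.64507
Nf = 82.32


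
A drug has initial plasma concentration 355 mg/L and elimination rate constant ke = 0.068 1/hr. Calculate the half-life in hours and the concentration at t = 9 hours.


t_half = ln(2) / ke = 0.693147 / 0.068 = 10.19 hr
C(t) = C0 * exp(-ke*t) = 355 * exp(-0.068*9)
C(9) = 192.5 mg/L


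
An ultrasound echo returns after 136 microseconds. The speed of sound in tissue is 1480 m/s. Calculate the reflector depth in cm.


depth = c * t / 2
t = 136 us = 1.3600e-04 s
depth = 1480 * 1.3600e-04 / 2
depth = 0.10064 m = 10.064 cm


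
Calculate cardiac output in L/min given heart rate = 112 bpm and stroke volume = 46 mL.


CO = HR * SV
CO = 112 * 46 / 1000
CO = 5.152 L/min


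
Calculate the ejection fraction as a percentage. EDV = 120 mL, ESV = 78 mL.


SV = EDV - ESV = 120 - 78 = 42 mL
EF = SV/EDV * 100 = 42/120 * 100
EF = 35%


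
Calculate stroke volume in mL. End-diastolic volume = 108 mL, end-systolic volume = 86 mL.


SV = EDV - ESV
SV = 108 - 86
SV = 22 mL


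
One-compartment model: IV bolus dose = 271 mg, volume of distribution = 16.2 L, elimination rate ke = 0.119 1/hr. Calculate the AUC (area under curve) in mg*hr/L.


C0 = Dose/Vd = 271/16.2 = 16.7284 mg/L
AUC = C0/ke = 16.7284/0.119
AUC = 140.6 mg*hr/L


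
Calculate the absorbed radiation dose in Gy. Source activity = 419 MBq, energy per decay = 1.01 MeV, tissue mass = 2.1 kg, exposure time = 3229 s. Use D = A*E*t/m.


A = 419 MBq = 4.1900e+08 Bq
E = 1.01 MeV = 1.61802e-13 J
D = A*E*t/m = 4.1900e+08*1.61802e-13*3229/2.1
D = 0.1042 Gy


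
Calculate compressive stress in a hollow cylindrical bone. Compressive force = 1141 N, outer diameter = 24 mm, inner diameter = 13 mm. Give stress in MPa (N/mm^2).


A = pi*(r_o^2 - r_i^2)
r_o = 12 mm, r_i = 6.5 mm
A = 319.657 mm^2
sigma = F/A = 1141 / 319.657
sigma = 3.569 MPa


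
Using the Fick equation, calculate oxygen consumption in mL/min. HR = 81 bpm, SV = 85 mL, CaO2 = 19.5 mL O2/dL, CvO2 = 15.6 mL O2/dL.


CO = HR*SV = 81*85/1000 = 6.885 L/min
a-v O2 diff = 19.5 - 15.6 = 3.9 mL/dL
VO2 = CO * (CaO2-CvO2) * 10 dL/L
VO2 = 6.885 * 3.9 * 10
VO2 = 268.5 mL/min


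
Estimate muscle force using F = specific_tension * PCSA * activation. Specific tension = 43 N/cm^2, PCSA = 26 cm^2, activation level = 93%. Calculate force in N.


F = sigma * PCSA * activation
F = 43 * 26 * 0.93
F = 1040 N


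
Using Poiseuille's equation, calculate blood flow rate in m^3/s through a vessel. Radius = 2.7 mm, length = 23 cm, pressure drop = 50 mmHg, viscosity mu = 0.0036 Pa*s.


Q = pi*r^4*dP / (8*mu*L)
r = 0.0027 m, L = 0.23 m
dP = 50 mmHg = 6666.1 Pa
Q = 1.6802e-04 m^3/s


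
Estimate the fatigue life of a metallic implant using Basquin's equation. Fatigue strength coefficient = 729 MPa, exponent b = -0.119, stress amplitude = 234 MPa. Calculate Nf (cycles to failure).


sigma_a = sigma_f' * (2Nf)^b
2Nf = (sigma_a/sigma_f')^(1/b)
2Nf = (234/729)^(1/-0.119)
2Nf = 14033.206
Nf = 7017


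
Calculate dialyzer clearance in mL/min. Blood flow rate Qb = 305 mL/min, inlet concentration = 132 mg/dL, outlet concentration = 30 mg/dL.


K = Qb * (Cb_in - Cb_out) / Cb_in
K = 305 * (132 - 30) / 132
K = 235.7 mL/min


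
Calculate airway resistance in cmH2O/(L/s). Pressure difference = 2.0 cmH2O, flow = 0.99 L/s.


R = dP / flow
R = 2.0 / 0.99
R = 2.02 cmH2O/(L/s)


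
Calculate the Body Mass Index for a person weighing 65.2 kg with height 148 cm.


BMI = weight / height^2
height = 148 cm = 1.48 m
BMI = 65.2 / 1.48^2
BMI = 29.77 kg/m^2


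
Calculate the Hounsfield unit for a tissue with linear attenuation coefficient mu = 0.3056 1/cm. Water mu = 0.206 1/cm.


HU = ((mu_tissue - mu_water) / mu_water) * 1000
HU = ((0.3056 - 0.206) / 0.206) * 1000
HU = 483.5


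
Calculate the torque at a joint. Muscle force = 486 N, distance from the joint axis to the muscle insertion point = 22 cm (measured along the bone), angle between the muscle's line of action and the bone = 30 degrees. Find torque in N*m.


Torque = F * d * sin(theta)   (moment arm = d*sin(theta))
d = 22 cm = 0.22 m
Torque = 486 * 0.22 * sin(30)
Torque = 53.46 N*m


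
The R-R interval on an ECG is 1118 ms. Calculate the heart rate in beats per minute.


HR = 60 / RR_interval(s)
RR = 1118 ms = 1.118 s
HR = 60 / 1.118 = 53.67 bpm


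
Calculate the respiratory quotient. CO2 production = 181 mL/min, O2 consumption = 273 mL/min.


RQ = VCO2 / VO2
RQ = 181 / 273
RQ = 0.663


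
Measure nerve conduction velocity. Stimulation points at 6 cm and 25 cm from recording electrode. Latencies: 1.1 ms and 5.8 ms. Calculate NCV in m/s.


Distance = (25 - 6) / 100 = 0.19 m
dt = (5.8 - 1.1) / 1000 = 0.0047 s
NCV = dist / dt = 40.43 m/s


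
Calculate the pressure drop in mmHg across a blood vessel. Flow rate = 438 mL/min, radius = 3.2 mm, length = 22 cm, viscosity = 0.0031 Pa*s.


dP = 8*mu*L*Q / (pi*r^4)
Q = 438 mL/min = 7.3e-06 m^3/s
dP = 120.906 Pa = 120.906 / 133.322 mmHg = 0.9069 mmHg


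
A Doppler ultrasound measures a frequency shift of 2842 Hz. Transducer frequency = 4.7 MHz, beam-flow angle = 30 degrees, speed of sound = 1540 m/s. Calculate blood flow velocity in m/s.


v = fd * c / (2 * f0 * cos(theta))
v = 2842 * 1540 / (2 * 4.7000e+06 * cos(30))
v = 0.5376 m/s


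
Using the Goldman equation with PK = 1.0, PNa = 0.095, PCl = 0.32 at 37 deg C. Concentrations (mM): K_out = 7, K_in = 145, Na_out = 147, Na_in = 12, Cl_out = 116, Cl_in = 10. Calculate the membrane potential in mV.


Vm = (RT/F)*ln((PK*Ko + PNa*Nao + PCl*Cli)/(PK*Ki + PNa*Nai + PCl*Clo))
Numer = 24.165, Denom = 183.26
Vm = -54.15 mV


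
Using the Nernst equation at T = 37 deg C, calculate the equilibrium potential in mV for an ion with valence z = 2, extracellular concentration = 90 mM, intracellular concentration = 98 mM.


E = (RT/(zF)) * ln(C_out/C_in)
T = 37 + 273.15 = 310.15 K
E = (8.314 * 310.15 / (2 * 96485)) * ln(90/98)
E = -1.138 mV


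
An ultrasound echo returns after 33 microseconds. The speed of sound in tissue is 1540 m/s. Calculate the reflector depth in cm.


depth = c * t / 2
t = 33 us = 3.3000e-05 s
depth = 1540 * 3.3000e-05 / 2
depth = 0.02541 m = 2.541 cm


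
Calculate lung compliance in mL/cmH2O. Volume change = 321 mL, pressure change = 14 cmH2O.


C = dV / dP
C = 321 / 14
C = 22.93 mL/cmH2O


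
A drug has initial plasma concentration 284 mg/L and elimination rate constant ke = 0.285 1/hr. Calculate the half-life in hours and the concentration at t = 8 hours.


t_half = ln(2) / ke = 0.693147 / 0.285 = 2.432 hr
C(t) = C0 * exp(-ke*t) = 284 * exp(-0.285*8)
C(8) = 29.05 mg/L


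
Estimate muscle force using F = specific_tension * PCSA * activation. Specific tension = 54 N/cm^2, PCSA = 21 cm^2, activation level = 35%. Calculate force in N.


F = sigma * PCSA * activation
F = 54 * 21 * 0.35
F = 396.9 N


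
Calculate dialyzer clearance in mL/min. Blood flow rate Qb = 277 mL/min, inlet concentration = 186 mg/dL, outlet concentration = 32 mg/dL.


K = Qb * (Cb_in - Cb_out) / Cb_in
K = 277 * (186 - 32) / 186
K = 229.3 mL/min


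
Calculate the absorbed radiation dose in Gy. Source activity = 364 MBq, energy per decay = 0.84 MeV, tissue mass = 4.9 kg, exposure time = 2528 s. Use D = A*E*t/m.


A = 364 MBq = 3.6400e+08 Bq
E = 0.84 MeV = 1.34568e-13 J
D = A*E*t/m = 3.6400e+08*1.34568e-13*2528/4.9
D = 0.02527 Gy
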